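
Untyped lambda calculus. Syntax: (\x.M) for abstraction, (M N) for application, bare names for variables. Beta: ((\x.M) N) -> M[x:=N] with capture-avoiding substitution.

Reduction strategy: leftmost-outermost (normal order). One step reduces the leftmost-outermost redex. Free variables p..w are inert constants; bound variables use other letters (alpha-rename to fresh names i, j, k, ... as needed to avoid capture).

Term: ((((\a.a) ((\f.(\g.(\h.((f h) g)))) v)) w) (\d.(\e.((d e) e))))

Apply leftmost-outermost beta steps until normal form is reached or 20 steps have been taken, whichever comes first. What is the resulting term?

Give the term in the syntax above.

Answer: ((v (\d.(\e.((d e) e)))) w)

Derivation:
Step 0: ((((\a.a) ((\f.(\g.(\h.((f h) g)))) v)) w) (\d.(\e.((d e) e))))
Step 1: ((((\f.(\g.(\h.((f h) g)))) v) w) (\d.(\e.((d e) e))))
Step 2: (((\g.(\h.((v h) g))) w) (\d.(\e.((d e) e))))
Step 3: ((\h.((v h) w)) (\d.(\e.((d e) e))))
Step 4: ((v (\d.(\e.((d e) e)))) w)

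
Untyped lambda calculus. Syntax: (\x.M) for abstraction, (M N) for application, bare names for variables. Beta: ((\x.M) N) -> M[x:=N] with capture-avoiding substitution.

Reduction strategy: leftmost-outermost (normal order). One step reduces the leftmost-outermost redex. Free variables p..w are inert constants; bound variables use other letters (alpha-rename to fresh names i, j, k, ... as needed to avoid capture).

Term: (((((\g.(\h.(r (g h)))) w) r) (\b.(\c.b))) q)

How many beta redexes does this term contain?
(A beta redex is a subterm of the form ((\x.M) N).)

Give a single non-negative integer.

Term: (((((\g.(\h.(r (g h)))) w) r) (\b.(\c.b))) q)
  Redex: ((\g.(\h.(r (g h)))) w)
Total redexes: 1

Answer: 1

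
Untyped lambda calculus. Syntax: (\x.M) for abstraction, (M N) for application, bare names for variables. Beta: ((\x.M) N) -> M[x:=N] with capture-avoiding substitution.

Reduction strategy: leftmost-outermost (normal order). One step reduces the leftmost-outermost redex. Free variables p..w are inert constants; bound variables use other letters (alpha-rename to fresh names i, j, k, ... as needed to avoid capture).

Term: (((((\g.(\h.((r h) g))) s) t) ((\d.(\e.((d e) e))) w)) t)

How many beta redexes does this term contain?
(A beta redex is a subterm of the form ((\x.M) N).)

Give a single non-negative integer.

Term: (((((\g.(\h.((r h) g))) s) t) ((\d.(\e.((d e) e))) w)) t)
  Redex: ((\g.(\h.((r h) g))) s)
  Redex: ((\d.(\e.((d e) e))) w)
Total redexes: 2

Answer: 2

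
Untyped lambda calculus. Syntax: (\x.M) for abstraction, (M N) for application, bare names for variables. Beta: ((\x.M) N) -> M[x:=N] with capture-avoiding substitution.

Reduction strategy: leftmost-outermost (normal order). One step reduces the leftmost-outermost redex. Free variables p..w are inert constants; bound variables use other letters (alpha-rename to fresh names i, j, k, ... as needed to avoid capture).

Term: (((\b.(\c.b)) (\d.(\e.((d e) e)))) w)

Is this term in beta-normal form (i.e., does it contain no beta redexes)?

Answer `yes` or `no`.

Term: (((\b.(\c.b)) (\d.(\e.((d e) e)))) w)
Found 1 beta redex(es).

Answer: no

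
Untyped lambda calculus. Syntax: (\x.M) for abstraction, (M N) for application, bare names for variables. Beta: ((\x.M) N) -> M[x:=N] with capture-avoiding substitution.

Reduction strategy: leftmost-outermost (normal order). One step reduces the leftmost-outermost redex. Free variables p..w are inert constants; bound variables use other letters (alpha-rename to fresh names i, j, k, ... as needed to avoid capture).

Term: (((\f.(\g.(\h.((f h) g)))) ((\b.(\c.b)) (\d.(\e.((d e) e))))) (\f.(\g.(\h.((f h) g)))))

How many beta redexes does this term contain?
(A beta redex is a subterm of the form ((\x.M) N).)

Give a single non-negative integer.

Answer: 2

Derivation:
Term: (((\f.(\g.(\h.((f h) g)))) ((\b.(\c.b)) (\d.(\e.((d e) e))))) (\f.(\g.(\h.((f h) g)))))
  Redex: ((\f.(\g.(\h.((f h) g)))) ((\b.(\c.b)) (\d.(\e.((d e) e)))))
  Redex: ((\b.(\c.b)) (\d.(\e.((d e) e))))
Total redexes: 2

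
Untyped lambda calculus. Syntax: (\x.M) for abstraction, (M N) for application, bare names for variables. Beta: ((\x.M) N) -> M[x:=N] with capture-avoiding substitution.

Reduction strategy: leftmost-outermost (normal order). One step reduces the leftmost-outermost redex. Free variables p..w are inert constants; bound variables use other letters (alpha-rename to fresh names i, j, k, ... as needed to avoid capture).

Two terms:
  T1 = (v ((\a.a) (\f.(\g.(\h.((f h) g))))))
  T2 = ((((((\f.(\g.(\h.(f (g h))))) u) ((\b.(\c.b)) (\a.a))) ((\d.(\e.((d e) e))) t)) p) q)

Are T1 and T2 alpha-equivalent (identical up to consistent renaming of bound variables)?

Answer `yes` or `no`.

Term 1: (v ((\a.a) (\f.(\g.(\h.((f h) g))))))
Term 2: ((((((\f.(\g.(\h.(f (g h))))) u) ((\b.(\c.b)) (\a.a))) ((\d.(\e.((d e) e))) t)) p) q)
Alpha-equivalence: compare structure up to binder renaming.
Result: False

Answer: no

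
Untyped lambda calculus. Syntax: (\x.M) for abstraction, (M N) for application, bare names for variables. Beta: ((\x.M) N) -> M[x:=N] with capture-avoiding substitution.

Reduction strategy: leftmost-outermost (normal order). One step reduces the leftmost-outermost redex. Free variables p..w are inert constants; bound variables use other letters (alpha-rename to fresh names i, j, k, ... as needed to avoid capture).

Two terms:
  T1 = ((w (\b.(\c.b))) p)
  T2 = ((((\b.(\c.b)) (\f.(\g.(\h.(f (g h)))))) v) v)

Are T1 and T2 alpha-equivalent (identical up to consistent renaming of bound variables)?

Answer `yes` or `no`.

Term 1: ((w (\b.(\c.b))) p)
Term 2: ((((\b.(\c.b)) (\f.(\g.(\h.(f (g h)))))) v) v)
Alpha-equivalence: compare structure up to binder renaming.
Result: False

Answer: no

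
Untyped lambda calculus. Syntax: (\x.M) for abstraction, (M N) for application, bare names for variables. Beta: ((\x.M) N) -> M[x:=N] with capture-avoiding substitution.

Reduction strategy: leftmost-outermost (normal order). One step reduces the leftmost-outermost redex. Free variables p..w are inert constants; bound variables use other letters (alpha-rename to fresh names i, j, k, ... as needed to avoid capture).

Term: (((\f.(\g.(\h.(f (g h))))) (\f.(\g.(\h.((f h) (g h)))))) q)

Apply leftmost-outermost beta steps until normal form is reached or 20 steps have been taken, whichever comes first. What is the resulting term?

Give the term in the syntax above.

Step 0: (((\f.(\g.(\h.(f (g h))))) (\f.(\g.(\h.((f h) (g h)))))) q)
Step 1: ((\g.(\h.((\f.(\g.(\h.((f h) (g h))))) (g h)))) q)
Step 2: (\h.((\f.(\g.(\h.((f h) (g h))))) (q h)))
Step 3: (\h.(\g.(\i.(((q h) i) (g i)))))

Answer: (\h.(\g.(\i.(((q h) i) (g i)))))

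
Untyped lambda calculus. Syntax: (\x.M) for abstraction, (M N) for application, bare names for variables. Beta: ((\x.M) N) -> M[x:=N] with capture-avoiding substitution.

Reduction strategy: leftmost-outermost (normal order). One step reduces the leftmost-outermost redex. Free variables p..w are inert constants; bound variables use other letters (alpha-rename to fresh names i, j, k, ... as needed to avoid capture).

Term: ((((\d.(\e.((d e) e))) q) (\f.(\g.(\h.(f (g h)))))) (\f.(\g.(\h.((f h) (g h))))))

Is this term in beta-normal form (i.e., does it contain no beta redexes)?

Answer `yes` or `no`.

Term: ((((\d.(\e.((d e) e))) q) (\f.(\g.(\h.(f (g h)))))) (\f.(\g.(\h.((f h) (g h))))))
Found 1 beta redex(es).

Answer: no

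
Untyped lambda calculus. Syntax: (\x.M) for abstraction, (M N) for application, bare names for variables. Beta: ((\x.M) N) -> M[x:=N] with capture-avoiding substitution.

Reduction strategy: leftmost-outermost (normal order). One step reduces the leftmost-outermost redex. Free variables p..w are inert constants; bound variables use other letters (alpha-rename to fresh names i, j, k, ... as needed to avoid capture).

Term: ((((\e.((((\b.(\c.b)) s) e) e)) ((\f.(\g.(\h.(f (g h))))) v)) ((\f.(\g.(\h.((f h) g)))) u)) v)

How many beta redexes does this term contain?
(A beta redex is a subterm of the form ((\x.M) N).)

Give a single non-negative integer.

Term: ((((\e.((((\b.(\c.b)) s) e) e)) ((\f.(\g.(\h.(f (g h))))) v)) ((\f.(\g.(\h.((f h) g)))) u)) v)
  Redex: ((\e.((((\b.(\c.b)) s) e) e)) ((\f.(\g.(\h.(f (g h))))) v))
  Redex: ((\b.(\c.b)) s)
  Redex: ((\f.(\g.(\h.(f (g h))))) v)
  Redex: ((\f.(\g.(\h.((f h) g)))) u)
Total redexes: 4

Answer: 4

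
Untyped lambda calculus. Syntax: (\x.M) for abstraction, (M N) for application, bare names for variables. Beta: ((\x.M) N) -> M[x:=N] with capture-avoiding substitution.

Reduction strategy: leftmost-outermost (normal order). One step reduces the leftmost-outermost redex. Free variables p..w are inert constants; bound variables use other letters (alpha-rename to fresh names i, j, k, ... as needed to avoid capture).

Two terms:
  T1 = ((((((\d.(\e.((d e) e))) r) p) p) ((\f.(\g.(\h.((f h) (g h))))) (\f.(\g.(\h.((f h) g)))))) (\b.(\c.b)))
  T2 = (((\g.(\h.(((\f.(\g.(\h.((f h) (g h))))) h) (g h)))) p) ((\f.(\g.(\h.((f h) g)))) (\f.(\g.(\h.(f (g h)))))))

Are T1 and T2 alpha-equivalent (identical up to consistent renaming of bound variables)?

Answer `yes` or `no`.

Answer: no

Derivation:
Term 1: ((((((\d.(\e.((d e) e))) r) p) p) ((\f.(\g.(\h.((f h) (g h))))) (\f.(\g.(\h.((f h) g)))))) (\b.(\c.b)))
Term 2: (((\g.(\h.(((\f.(\g.(\h.((f h) (g h))))) h) (g h)))) p) ((\f.(\g.(\h.((f h) g)))) (\f.(\g.(\h.(f (g h)))))))
Alpha-equivalence: compare structure up to binder renaming.
Result: False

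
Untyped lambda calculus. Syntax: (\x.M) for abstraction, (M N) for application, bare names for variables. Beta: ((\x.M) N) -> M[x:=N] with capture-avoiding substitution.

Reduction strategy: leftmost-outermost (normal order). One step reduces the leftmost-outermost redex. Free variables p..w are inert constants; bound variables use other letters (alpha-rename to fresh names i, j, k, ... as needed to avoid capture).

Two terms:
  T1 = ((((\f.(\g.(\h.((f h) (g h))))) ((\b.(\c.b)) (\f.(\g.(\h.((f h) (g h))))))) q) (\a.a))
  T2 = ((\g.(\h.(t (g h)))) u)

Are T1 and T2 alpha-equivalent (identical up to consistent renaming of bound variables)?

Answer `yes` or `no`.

Answer: no

Derivation:
Term 1: ((((\f.(\g.(\h.((f h) (g h))))) ((\b.(\c.b)) (\f.(\g.(\h.((f h) (g h))))))) q) (\a.a))
Term 2: ((\g.(\h.(t (g h)))) u)
Alpha-equivalence: compare structure up to binder renaming.
Result: False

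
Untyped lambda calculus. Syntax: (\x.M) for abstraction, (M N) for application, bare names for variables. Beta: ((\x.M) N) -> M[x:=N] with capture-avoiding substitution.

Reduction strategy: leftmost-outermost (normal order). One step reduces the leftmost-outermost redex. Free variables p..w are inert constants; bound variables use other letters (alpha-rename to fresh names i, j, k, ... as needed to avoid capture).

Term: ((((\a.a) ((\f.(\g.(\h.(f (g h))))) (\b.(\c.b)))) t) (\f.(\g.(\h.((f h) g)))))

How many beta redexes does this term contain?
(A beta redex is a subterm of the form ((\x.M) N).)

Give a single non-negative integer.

Answer: 2

Derivation:
Term: ((((\a.a) ((\f.(\g.(\h.(f (g h))))) (\b.(\c.b)))) t) (\f.(\g.(\h.((f h) g)))))
  Redex: ((\a.a) ((\f.(\g.(\h.(f (g h))))) (\b.(\c.b))))
  Redex: ((\f.(\g.(\h.(f (g h))))) (\b.(\c.b)))
Total redexes: 2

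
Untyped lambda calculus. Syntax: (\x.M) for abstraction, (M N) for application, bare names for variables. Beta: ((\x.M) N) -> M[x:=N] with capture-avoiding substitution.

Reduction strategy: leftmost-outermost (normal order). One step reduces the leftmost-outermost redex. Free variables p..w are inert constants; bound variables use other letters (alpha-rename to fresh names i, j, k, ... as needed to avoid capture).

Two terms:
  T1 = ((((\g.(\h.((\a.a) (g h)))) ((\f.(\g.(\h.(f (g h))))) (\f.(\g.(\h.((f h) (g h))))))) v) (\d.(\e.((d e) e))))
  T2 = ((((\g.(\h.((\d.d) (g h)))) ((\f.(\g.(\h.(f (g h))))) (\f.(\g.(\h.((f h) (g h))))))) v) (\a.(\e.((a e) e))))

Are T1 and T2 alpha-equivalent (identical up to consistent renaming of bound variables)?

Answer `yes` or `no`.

Answer: yes

Derivation:
Term 1: ((((\g.(\h.((\a.a) (g h)))) ((\f.(\g.(\h.(f (g h))))) (\f.(\g.(\h.((f h) (g h))))))) v) (\d.(\e.((d e) e))))
Term 2: ((((\g.(\h.((\d.d) (g h)))) ((\f.(\g.(\h.(f (g h))))) (\f.(\g.(\h.((f h) (g h))))))) v) (\a.(\e.((a e) e))))
Alpha-equivalence: compare structure up to binder renaming.
Result: True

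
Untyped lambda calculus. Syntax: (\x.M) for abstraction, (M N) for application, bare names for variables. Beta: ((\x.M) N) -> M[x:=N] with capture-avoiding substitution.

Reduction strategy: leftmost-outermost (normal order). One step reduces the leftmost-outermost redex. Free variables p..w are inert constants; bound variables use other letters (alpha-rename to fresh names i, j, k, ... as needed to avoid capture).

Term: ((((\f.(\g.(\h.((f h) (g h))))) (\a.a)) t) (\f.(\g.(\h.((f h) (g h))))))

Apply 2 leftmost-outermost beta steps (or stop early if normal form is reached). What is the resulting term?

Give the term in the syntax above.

Answer: ((\h.(((\a.a) h) (t h))) (\f.(\g.(\h.((f h) (g h))))))

Derivation:
Step 0: ((((\f.(\g.(\h.((f h) (g h))))) (\a.a)) t) (\f.(\g.(\h.((f h) (g h))))))
Step 1: (((\g.(\h.(((\a.a) h) (g h)))) t) (\f.(\g.(\h.((f h) (g h))))))
Step 2: ((\h.(((\a.a) h) (t h))) (\f.(\g.(\h.((f h) (g h))))))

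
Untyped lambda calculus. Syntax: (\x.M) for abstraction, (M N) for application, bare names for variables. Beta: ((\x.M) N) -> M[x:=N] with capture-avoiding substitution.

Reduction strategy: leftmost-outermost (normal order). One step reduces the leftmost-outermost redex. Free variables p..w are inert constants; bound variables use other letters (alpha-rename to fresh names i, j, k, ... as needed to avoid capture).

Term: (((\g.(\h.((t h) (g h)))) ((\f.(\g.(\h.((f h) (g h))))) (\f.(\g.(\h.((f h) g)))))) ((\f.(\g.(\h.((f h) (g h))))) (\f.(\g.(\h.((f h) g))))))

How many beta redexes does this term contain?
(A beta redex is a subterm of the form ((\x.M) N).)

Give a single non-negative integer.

Answer: 3

Derivation:
Term: (((\g.(\h.((t h) (g h)))) ((\f.(\g.(\h.((f h) (g h))))) (\f.(\g.(\h.((f h) g)))))) ((\f.(\g.(\h.((f h) (g h))))) (\f.(\g.(\h.((f h) g))))))
  Redex: ((\g.(\h.((t h) (g h)))) ((\f.(\g.(\h.((f h) (g h))))) (\f.(\g.(\h.((f h) g))))))
  Redex: ((\f.(\g.(\h.((f h) (g h))))) (\f.(\g.(\h.((f h) g)))))
  Redex: ((\f.(\g.(\h.((f h) (g h))))) (\f.(\g.(\h.((f h) g)))))
Total redexes: 3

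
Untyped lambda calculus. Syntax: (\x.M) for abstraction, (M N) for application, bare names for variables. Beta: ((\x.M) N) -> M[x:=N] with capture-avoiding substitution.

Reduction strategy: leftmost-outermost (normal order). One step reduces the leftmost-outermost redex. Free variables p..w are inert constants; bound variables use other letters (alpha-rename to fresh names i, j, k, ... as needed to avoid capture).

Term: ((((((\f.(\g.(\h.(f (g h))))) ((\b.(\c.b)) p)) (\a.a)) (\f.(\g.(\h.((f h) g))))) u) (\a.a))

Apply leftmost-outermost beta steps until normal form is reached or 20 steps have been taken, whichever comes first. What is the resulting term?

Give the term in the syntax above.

Step 0: ((((((\f.(\g.(\h.(f (g h))))) ((\b.(\c.b)) p)) (\a.a)) (\f.(\g.(\h.((f h) g))))) u) (\a.a))
Step 1: (((((\g.(\h.(((\b.(\c.b)) p) (g h)))) (\a.a)) (\f.(\g.(\h.((f h) g))))) u) (\a.a))
Step 2: ((((\h.(((\b.(\c.b)) p) ((\a.a) h))) (\f.(\g.(\h.((f h) g))))) u) (\a.a))
Step 3: (((((\b.(\c.b)) p) ((\a.a) (\f.(\g.(\h.((f h) g)))))) u) (\a.a))
Step 4: ((((\c.p) ((\a.a) (\f.(\g.(\h.((f h) g)))))) u) (\a.a))
Step 5: ((p u) (\a.a))

Answer: ((p u) (\a.a))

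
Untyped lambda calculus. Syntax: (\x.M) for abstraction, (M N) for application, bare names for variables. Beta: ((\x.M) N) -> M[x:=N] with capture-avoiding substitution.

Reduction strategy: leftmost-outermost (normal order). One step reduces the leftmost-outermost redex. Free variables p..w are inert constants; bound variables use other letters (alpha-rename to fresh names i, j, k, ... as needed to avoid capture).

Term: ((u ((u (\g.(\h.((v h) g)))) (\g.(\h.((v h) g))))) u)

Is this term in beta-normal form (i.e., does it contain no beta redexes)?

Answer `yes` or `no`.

Answer: yes

Derivation:
Term: ((u ((u (\g.(\h.((v h) g)))) (\g.(\h.((v h) g))))) u)
No beta redexes found.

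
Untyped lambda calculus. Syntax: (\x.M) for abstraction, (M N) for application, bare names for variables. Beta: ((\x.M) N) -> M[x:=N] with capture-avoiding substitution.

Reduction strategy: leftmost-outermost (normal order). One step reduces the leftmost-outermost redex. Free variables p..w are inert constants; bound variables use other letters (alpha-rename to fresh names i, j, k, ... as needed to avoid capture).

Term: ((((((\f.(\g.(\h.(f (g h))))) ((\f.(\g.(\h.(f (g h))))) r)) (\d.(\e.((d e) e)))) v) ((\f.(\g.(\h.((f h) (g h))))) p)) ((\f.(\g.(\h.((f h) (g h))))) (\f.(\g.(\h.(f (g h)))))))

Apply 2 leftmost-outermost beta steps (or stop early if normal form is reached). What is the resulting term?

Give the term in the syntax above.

Answer: ((((\h.(((\f.(\g.(\h.(f (g h))))) r) ((\d.(\e.((d e) e))) h))) v) ((\f.(\g.(\h.((f h) (g h))))) p)) ((\f.(\g.(\h.((f h) (g h))))) (\f.(\g.(\h.(f (g h)))))))

Derivation:
Step 0: ((((((\f.(\g.(\h.(f (g h))))) ((\f.(\g.(\h.(f (g h))))) r)) (\d.(\e.((d e) e)))) v) ((\f.(\g.(\h.((f h) (g h))))) p)) ((\f.(\g.(\h.((f h) (g h))))) (\f.(\g.(\h.(f (g h)))))))
Step 1: (((((\g.(\h.(((\f.(\g.(\h.(f (g h))))) r) (g h)))) (\d.(\e.((d e) e)))) v) ((\f.(\g.(\h.((f h) (g h))))) p)) ((\f.(\g.(\h.((f h) (g h))))) (\f.(\g.(\h.(f (g h)))))))
Step 2: ((((\h.(((\f.(\g.(\h.(f (g h))))) r) ((\d.(\e.((d e) e))) h))) v) ((\f.(\g.(\h.((f h) (g h))))) p)) ((\f.(\g.(\h.((f h) (g h))))) (\f.(\g.(\h.(f (g h)))))))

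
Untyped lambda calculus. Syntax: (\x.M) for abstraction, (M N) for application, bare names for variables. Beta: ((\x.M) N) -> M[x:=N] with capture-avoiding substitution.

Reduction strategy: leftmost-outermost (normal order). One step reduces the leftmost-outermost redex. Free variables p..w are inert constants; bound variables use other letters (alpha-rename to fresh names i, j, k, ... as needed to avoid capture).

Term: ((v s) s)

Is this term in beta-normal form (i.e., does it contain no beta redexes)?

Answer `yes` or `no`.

Answer: yes

Derivation:
Term: ((v s) s)
No beta redexes found.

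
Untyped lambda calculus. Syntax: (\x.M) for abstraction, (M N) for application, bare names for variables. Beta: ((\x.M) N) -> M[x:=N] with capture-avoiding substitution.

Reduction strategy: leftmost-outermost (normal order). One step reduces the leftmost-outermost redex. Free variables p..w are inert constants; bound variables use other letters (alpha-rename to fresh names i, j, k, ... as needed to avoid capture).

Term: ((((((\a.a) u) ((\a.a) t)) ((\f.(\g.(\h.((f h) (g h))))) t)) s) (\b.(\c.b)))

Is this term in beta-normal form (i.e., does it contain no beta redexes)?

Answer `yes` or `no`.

Term: ((((((\a.a) u) ((\a.a) t)) ((\f.(\g.(\h.((f h) (g h))))) t)) s) (\b.(\c.b)))
Found 3 beta redex(es).

Answer: no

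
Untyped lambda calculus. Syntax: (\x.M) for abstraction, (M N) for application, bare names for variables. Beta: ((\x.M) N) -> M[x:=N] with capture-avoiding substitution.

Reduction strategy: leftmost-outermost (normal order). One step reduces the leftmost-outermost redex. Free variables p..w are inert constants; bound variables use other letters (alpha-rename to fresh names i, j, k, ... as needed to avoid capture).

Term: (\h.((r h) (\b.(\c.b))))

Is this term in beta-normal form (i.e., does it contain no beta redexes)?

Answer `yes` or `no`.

Term: (\h.((r h) (\b.(\c.b))))
No beta redexes found.

Answer: yes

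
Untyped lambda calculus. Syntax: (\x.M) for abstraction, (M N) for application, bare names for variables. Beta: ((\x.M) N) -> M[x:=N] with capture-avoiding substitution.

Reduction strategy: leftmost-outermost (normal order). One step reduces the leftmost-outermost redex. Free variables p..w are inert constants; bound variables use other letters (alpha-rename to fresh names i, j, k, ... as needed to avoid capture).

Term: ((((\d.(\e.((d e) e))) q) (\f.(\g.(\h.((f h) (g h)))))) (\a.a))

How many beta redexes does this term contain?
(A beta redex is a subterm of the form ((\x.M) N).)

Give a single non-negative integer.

Answer: 1

Derivation:
Term: ((((\d.(\e.((d e) e))) q) (\f.(\g.(\h.((f h) (g h)))))) (\a.a))
  Redex: ((\d.(\e.((d e) e))) q)
Total redexes: 1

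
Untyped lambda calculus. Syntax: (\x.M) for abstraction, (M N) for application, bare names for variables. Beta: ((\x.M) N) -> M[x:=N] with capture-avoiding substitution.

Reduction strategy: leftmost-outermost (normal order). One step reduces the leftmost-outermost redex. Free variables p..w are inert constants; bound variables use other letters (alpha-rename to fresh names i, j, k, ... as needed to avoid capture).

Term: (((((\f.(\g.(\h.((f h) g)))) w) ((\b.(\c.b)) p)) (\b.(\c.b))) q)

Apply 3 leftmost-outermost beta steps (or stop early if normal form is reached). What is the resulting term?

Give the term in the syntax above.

Answer: (((w (\b.(\c.b))) ((\b.(\c.b)) p)) q)

Derivation:
Step 0: (((((\f.(\g.(\h.((f h) g)))) w) ((\b.(\c.b)) p)) (\b.(\c.b))) q)
Step 1: ((((\g.(\h.((w h) g))) ((\b.(\c.b)) p)) (\b.(\c.b))) q)
Step 2: (((\h.((w h) ((\b.(\c.b)) p))) (\b.(\c.b))) q)
Step 3: (((w (\b.(\c.b))) ((\b.(\c.b)) p)) q)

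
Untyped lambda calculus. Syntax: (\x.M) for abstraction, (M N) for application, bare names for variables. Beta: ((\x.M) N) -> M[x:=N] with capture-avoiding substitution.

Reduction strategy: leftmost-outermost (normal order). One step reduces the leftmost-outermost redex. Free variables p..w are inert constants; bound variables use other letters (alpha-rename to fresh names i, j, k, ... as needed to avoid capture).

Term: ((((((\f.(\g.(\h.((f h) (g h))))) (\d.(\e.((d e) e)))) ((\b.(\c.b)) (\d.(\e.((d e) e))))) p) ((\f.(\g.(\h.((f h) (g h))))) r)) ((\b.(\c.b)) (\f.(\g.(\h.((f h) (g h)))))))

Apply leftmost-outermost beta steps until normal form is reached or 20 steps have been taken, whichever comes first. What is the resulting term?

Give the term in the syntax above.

Step 0: ((((((\f.(\g.(\h.((f h) (g h))))) (\d.(\e.((d e) e)))) ((\b.(\c.b)) (\d.(\e.((d e) e))))) p) ((\f.(\g.(\h.((f h) (g h))))) r)) ((\b.(\c.b)) (\f.(\g.(\h.((f h) (g h)))))))
Step 1: (((((\g.(\h.(((\d.(\e.((d e) e))) h) (g h)))) ((\b.(\c.b)) (\d.(\e.((d e) e))))) p) ((\f.(\g.(\h.((f h) (g h))))) r)) ((\b.(\c.b)) (\f.(\g.(\h.((f h) (g h)))))))
Step 2: ((((\h.(((\d.(\e.((d e) e))) h) (((\b.(\c.b)) (\d.(\e.((d e) e)))) h))) p) ((\f.(\g.(\h.((f h) (g h))))) r)) ((\b.(\c.b)) (\f.(\g.(\h.((f h) (g h)))))))
Step 3: (((((\d.(\e.((d e) e))) p) (((\b.(\c.b)) (\d.(\e.((d e) e)))) p)) ((\f.(\g.(\h.((f h) (g h))))) r)) ((\b.(\c.b)) (\f.(\g.(\h.((f h) (g h)))))))
Step 4: ((((\e.((p e) e)) (((\b.(\c.b)) (\d.(\e.((d e) e)))) p)) ((\f.(\g.(\h.((f h) (g h))))) r)) ((\b.(\c.b)) (\f.(\g.(\h.((f h) (g h)))))))
Step 5: ((((p (((\b.(\c.b)) (\d.(\e.((d e) e)))) p)) (((\b.(\c.b)) (\d.(\e.((d e) e)))) p)) ((\f.(\g.(\h.((f h) (g h))))) r)) ((\b.(\c.b)) (\f.(\g.(\h.((f h) (g h)))))))
Step 6: ((((p ((\c.(\d.(\e.((d e) e)))) p)) (((\b.(\c.b)) (\d.(\e.((d e) e)))) p)) ((\f.(\g.(\h.((f h) (g h))))) r)) ((\b.(\c.b)) (\f.(\g.(\h.((f h) (g h)))))))
Step 7: ((((p (\d.(\e.((d e) e)))) (((\b.(\c.b)) (\d.(\e.((d e) e)))) p)) ((\f.(\g.(\h.((f h) (g h))))) r)) ((\b.(\c.b)) (\f.(\g.(\h.((f h) (g h)))))))
Step 8: ((((p (\d.(\e.((d e) e)))) ((\c.(\d.(\e.((d e) e)))) p)) ((\f.(\g.(\h.((f h) (g h))))) r)) ((\b.(\c.b)) (\f.(\g.(\h.((f h) (g h)))))))
Step 9: ((((p (\d.(\e.((d e) e)))) (\d.(\e.((d e) e)))) ((\f.(\g.(\h.((f h) (g h))))) r)) ((\b.(\c.b)) (\f.(\g.(\h.((f h) (g h)))))))
Step 10: ((((p (\d.(\e.((d e) e)))) (\d.(\e.((d e) e)))) (\g.(\h.((r h) (g h))))) ((\b.(\c.b)) (\f.(\g.(\h.((f h) (g h)))))))
Step 11: ((((p (\d.(\e.((d e) e)))) (\d.(\e.((d e) e)))) (\g.(\h.((r h) (g h))))) (\c.(\f.(\g.(\h.((f h) (g h)))))))

Answer: ((((p (\d.(\e.((d e) e)))) (\d.(\e.((d e) e)))) (\g.(\h.((r h) (g h))))) (\c.(\f.(\g.(\h.((f h) (g h)))))))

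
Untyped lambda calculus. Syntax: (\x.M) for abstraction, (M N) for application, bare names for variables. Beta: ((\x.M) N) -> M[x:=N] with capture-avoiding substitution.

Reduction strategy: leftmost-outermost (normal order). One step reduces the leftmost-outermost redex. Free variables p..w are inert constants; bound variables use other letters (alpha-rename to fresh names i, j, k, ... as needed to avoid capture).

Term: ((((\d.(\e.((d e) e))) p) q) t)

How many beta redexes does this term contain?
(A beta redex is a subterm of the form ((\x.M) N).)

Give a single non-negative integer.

Answer: 1

Derivation:
Term: ((((\d.(\e.((d e) e))) p) q) t)
  Redex: ((\d.(\e.((d e) e))) p)
Total redexes: 1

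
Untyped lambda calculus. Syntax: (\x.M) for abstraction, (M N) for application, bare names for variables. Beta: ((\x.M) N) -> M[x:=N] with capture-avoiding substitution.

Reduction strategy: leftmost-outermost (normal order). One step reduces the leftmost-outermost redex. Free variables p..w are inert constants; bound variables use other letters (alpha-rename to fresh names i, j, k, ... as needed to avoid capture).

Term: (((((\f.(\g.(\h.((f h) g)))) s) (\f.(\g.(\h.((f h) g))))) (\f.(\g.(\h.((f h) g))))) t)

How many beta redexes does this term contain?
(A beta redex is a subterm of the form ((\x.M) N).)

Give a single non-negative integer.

Answer: 1

Derivation:
Term: (((((\f.(\g.(\h.((f h) g)))) s) (\f.(\g.(\h.((f h) g))))) (\f.(\g.(\h.((f h) g))))) t)
  Redex: ((\f.(\g.(\h.((f h) g)))) s)
Total redexes: 1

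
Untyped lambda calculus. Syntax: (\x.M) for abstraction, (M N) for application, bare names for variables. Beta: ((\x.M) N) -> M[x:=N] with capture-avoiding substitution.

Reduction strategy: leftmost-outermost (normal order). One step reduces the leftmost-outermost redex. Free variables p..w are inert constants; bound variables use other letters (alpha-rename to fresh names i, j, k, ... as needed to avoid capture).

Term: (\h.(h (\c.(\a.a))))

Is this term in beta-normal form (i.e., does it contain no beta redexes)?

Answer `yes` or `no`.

Term: (\h.(h (\c.(\a.a))))
No beta redexes found.

Answer: yes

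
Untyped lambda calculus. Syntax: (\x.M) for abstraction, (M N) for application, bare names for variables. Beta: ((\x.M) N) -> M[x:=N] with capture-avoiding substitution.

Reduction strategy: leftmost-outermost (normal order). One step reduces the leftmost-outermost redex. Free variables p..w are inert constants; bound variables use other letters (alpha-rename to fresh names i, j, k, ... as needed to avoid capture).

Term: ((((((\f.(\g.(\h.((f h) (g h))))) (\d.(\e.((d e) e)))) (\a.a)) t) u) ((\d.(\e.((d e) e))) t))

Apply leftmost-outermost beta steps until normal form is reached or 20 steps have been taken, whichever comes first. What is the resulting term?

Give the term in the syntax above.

Step 0: ((((((\f.(\g.(\h.((f h) (g h))))) (\d.(\e.((d e) e)))) (\a.a)) t) u) ((\d.(\e.((d e) e))) t))
Step 1: (((((\g.(\h.(((\d.(\e.((d e) e))) h) (g h)))) (\a.a)) t) u) ((\d.(\e.((d e) e))) t))
Step 2: ((((\h.(((\d.(\e.((d e) e))) h) ((\a.a) h))) t) u) ((\d.(\e.((d e) e))) t))
Step 3: (((((\d.(\e.((d e) e))) t) ((\a.a) t)) u) ((\d.(\e.((d e) e))) t))
Step 4: ((((\e.((t e) e)) ((\a.a) t)) u) ((\d.(\e.((d e) e))) t))
Step 5: ((((t ((\a.a) t)) ((\a.a) t)) u) ((\d.(\e.((d e) e))) t))
Step 6: ((((t t) ((\a.a) t)) u) ((\d.(\e.((d e) e))) t))
Step 7: ((((t t) t) u) ((\d.(\e.((d e) e))) t))
Step 8: ((((t t) t) u) (\e.((t e) e)))

Answer: ((((t t) t) u) (\e.((t e) e)))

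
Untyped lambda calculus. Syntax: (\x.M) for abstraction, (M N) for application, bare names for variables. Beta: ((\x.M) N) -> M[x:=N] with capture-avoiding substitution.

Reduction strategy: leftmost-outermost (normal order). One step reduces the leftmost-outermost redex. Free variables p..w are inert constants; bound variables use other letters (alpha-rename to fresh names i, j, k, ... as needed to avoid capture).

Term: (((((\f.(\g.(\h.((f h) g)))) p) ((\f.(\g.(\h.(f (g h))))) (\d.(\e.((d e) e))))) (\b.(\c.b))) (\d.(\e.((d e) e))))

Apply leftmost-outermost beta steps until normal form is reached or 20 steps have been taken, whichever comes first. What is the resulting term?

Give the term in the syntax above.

Step 0: (((((\f.(\g.(\h.((f h) g)))) p) ((\f.(\g.(\h.(f (g h))))) (\d.(\e.((d e) e))))) (\b.(\c.b))) (\d.(\e.((d e) e))))
Step 1: ((((\g.(\h.((p h) g))) ((\f.(\g.(\h.(f (g h))))) (\d.(\e.((d e) e))))) (\b.(\c.b))) (\d.(\e.((d e) e))))
Step 2: (((\h.((p h) ((\f.(\g.(\h.(f (g h))))) (\d.(\e.((d e) e)))))) (\b.(\c.b))) (\d.(\e.((d e) e))))
Step 3: (((p (\b.(\c.b))) ((\f.(\g.(\h.(f (g h))))) (\d.(\e.((d e) e))))) (\d.(\e.((d e) e))))
Step 4: (((p (\b.(\c.b))) (\g.(\h.((\d.(\e.((d e) e))) (g h))))) (\d.(\e.((d e) e))))
Step 5: (((p (\b.(\c.b))) (\g.(\h.(\e.(((g h) e) e))))) (\d.(\e.((d e) e))))

Answer: (((p (\b.(\c.b))) (\g.(\h.(\e.(((g h) e) e))))) (\d.(\e.((d e) e))))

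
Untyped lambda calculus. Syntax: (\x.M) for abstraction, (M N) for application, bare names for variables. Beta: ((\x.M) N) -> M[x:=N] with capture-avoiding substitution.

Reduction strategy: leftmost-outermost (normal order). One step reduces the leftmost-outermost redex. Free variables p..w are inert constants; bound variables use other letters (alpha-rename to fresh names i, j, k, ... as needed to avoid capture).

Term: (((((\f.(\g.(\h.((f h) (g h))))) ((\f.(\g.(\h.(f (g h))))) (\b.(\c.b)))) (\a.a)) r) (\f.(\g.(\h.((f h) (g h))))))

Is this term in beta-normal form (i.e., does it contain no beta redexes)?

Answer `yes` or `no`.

Term: (((((\f.(\g.(\h.((f h) (g h))))) ((\f.(\g.(\h.(f (g h))))) (\b.(\c.b)))) (\a.a)) r) (\f.(\g.(\h.((f h) (g h))))))
Found 2 beta redex(es).

Answer: no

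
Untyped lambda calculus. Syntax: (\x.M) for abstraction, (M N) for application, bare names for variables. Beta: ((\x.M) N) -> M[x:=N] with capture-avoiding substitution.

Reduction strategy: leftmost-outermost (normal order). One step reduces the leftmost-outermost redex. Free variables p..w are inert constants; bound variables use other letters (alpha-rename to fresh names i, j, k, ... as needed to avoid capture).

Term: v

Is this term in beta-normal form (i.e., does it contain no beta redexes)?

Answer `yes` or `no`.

Answer: yes

Derivation:
Term: v
No beta redexes found.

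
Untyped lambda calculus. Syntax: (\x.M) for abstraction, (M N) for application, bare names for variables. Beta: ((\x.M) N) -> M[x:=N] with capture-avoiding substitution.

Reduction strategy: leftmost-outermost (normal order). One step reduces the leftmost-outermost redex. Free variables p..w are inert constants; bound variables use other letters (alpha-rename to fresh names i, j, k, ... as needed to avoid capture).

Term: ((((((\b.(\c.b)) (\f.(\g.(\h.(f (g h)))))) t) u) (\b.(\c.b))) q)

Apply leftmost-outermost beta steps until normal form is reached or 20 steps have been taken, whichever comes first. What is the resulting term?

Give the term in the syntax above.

Answer: (u (\c.q))

Derivation:
Step 0: ((((((\b.(\c.b)) (\f.(\g.(\h.(f (g h)))))) t) u) (\b.(\c.b))) q)
Step 1: (((((\c.(\f.(\g.(\h.(f (g h)))))) t) u) (\b.(\c.b))) q)
Step 2: ((((\f.(\g.(\h.(f (g h))))) u) (\b.(\c.b))) q)
Step 3: (((\g.(\h.(u (g h)))) (\b.(\c.b))) q)
Step 4: ((\h.(u ((\b.(\c.b)) h))) q)
Step 5: (u ((\b.(\c.b)) q))
Step 6: (u (\c.q))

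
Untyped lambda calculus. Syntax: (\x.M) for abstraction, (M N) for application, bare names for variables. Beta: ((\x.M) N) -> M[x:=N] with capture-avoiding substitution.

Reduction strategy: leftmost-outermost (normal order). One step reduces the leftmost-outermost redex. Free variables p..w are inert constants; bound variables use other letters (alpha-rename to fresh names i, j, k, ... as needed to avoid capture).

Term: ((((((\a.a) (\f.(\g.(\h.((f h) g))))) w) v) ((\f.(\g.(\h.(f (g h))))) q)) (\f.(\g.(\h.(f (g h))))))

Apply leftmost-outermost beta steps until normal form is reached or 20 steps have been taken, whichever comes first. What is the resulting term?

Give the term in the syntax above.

Step 0: ((((((\a.a) (\f.(\g.(\h.((f h) g))))) w) v) ((\f.(\g.(\h.(f (g h))))) q)) (\f.(\g.(\h.(f (g h))))))
Step 1: (((((\f.(\g.(\h.((f h) g)))) w) v) ((\f.(\g.(\h.(f (g h))))) q)) (\f.(\g.(\h.(f (g h))))))
Step 2: ((((\g.(\h.((w h) g))) v) ((\f.(\g.(\h.(f (g h))))) q)) (\f.(\g.(\h.(f (g h))))))
Step 3: (((\h.((w h) v)) ((\f.(\g.(\h.(f (g h))))) q)) (\f.(\g.(\h.(f (g h))))))
Step 4: (((w ((\f.(\g.(\h.(f (g h))))) q)) v) (\f.(\g.(\h.(f (g h))))))
Step 5: (((w (\g.(\h.(q (g h))))) v) (\f.(\g.(\h.(f (g h))))))

Answer: (((w (\g.(\h.(q (g h))))) v) (\f.(\g.(\h.(f (g h))))))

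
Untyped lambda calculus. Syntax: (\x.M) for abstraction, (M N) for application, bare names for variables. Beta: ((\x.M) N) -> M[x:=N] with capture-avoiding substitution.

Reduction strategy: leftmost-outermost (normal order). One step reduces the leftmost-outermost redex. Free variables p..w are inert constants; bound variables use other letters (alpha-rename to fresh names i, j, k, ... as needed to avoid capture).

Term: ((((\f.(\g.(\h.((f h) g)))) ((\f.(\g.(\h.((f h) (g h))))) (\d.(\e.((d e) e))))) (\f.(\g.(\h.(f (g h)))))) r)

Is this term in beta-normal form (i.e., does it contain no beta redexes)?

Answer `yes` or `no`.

Answer: no

Derivation:
Term: ((((\f.(\g.(\h.((f h) g)))) ((\f.(\g.(\h.((f h) (g h))))) (\d.(\e.((d e) e))))) (\f.(\g.(\h.(f (g h)))))) r)
Found 2 beta redex(es).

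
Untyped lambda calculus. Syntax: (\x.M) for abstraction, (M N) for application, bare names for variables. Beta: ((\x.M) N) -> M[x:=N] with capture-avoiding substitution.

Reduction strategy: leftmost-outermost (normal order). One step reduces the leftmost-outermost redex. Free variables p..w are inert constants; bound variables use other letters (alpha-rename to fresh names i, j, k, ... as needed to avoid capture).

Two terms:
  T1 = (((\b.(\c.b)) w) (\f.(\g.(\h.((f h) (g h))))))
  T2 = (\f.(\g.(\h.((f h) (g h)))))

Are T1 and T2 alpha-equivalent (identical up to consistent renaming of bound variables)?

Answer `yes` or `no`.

Answer: no

Derivation:
Term 1: (((\b.(\c.b)) w) (\f.(\g.(\h.((f h) (g h))))))
Term 2: (\f.(\g.(\h.((f h) (g h)))))
Alpha-equivalence: compare structure up to binder renaming.
Result: False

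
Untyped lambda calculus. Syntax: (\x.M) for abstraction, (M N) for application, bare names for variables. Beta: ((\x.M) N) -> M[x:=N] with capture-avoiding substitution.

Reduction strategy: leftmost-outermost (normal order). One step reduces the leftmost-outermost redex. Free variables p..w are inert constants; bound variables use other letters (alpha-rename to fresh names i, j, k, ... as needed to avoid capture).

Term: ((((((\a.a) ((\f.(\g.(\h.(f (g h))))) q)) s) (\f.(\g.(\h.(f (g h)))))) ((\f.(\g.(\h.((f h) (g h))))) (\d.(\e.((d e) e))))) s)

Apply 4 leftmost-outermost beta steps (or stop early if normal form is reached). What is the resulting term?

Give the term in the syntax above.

Step 0: ((((((\a.a) ((\f.(\g.(\h.(f (g h))))) q)) s) (\f.(\g.(\h.(f (g h)))))) ((\f.(\g.(\h.((f h) (g h))))) (\d.(\e.((d e) e))))) s)
Step 1: ((((((\f.(\g.(\h.(f (g h))))) q) s) (\f.(\g.(\h.(f (g h)))))) ((\f.(\g.(\h.((f h) (g h))))) (\d.(\e.((d e) e))))) s)
Step 2: (((((\g.(\h.(q (g h)))) s) (\f.(\g.(\h.(f (g h)))))) ((\f.(\g.(\h.((f h) (g h))))) (\d.(\e.((d e) e))))) s)
Step 3: ((((\h.(q (s h))) (\f.(\g.(\h.(f (g h)))))) ((\f.(\g.(\h.((f h) (g h))))) (\d.(\e.((d e) e))))) s)
Step 4: (((q (s (\f.(\g.(\h.(f (g h))))))) ((\f.(\g.(\h.((f h) (g h))))) (\d.(\e.((d e) e))))) s)

Answer: (((q (s (\f.(\g.(\h.(f (g h))))))) ((\f.(\g.(\h.((f h) (g h))))) (\d.(\e.((d e) e))))) s)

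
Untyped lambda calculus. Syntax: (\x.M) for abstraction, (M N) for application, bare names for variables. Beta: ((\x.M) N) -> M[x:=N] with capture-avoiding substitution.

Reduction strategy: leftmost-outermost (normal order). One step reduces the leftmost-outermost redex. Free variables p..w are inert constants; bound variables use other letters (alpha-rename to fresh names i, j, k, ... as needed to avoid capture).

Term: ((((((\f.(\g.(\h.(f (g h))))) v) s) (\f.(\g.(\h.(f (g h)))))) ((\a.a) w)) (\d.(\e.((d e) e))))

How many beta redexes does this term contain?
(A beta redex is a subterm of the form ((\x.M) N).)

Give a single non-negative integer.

Term: ((((((\f.(\g.(\h.(f (g h))))) v) s) (\f.(\g.(\h.(f (g h)))))) ((\a.a) w)) (\d.(\e.((d e) e))))
  Redex: ((\f.(\g.(\h.(f (g h))))) v)
  Redex: ((\a.a) w)
Total redexes: 2

Answer: 2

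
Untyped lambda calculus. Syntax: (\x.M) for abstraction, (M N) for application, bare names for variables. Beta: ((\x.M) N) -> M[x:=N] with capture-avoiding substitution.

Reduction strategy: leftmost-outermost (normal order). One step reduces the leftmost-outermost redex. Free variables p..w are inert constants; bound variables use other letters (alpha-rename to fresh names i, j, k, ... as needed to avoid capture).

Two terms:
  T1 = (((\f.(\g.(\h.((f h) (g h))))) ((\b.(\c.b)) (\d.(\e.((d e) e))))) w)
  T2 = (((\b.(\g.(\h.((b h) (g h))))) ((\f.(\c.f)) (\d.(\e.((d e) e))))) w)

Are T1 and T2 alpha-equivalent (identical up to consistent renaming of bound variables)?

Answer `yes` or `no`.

Answer: yes

Derivation:
Term 1: (((\f.(\g.(\h.((f h) (g h))))) ((\b.(\c.b)) (\d.(\e.((d e) e))))) w)
Term 2: (((\b.(\g.(\h.((b h) (g h))))) ((\f.(\c.f)) (\d.(\e.((d e) e))))) w)
Alpha-equivalence: compare structure up to binder renaming.
Result: True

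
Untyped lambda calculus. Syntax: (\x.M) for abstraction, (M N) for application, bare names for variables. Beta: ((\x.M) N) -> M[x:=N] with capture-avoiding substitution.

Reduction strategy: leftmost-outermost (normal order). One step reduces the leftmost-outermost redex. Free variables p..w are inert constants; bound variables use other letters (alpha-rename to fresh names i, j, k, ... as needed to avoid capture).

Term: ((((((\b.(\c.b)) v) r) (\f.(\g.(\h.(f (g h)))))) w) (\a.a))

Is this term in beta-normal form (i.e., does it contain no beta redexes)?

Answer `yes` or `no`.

Term: ((((((\b.(\c.b)) v) r) (\f.(\g.(\h.(f (g h)))))) w) (\a.a))
Found 1 beta redex(es).

Answer: no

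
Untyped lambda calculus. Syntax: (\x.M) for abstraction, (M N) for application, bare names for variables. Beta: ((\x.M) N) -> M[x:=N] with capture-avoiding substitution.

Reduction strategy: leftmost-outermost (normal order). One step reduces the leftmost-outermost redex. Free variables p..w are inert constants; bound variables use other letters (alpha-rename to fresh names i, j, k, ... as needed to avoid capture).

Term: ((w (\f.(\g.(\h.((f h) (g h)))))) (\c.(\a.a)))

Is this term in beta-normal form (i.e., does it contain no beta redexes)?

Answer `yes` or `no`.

Term: ((w (\f.(\g.(\h.((f h) (g h)))))) (\c.(\a.a)))
No beta redexes found.

Answer: yes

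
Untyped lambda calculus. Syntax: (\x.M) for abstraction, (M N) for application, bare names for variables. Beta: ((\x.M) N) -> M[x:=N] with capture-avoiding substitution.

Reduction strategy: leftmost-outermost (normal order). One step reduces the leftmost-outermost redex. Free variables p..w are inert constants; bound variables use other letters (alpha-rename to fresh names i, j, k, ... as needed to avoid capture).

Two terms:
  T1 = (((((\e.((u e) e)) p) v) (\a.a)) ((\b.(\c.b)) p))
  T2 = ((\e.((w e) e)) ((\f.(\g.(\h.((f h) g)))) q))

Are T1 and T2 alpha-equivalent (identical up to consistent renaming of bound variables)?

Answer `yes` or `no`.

Answer: no

Derivation:
Term 1: (((((\e.((u e) e)) p) v) (\a.a)) ((\b.(\c.b)) p))
Term 2: ((\e.((w e) e)) ((\f.(\g.(\h.((f h) g)))) q))
Alpha-equivalence: compare structure up to binder renaming.
Result: False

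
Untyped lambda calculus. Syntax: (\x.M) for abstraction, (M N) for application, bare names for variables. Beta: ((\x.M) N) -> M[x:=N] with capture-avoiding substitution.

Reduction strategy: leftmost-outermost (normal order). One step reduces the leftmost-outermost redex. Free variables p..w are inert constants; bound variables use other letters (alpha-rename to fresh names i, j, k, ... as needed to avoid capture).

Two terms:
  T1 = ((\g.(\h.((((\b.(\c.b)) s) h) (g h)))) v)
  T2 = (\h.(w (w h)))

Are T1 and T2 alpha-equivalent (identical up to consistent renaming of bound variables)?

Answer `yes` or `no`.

Answer: no

Derivation:
Term 1: ((\g.(\h.((((\b.(\c.b)) s) h) (g h)))) v)
Term 2: (\h.(w (w h)))
Alpha-equivalence: compare structure up to binder renaming.
Result: False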